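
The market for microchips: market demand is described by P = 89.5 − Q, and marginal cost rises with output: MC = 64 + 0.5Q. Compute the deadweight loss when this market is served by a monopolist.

Competitive equilibrium sets price equal to marginal cost: 89.5 − Q = 64 + 0.5Q, so Q = 17 and P = 72.5.
Monopoly sets MR = MC: 89.5 − 2Q = 64 + 0.5Q ⇒ Q = 10.2, P = 89.5 − 10.2 = 79.3.
CS = ½·(89.5 − 72.5)·17 = 144.5; PS = (72.5·17 − 64·17 − ½·0.5·17²) = 72.25; TS = 216.75.
CS = ½·(89.5 − 79.3)·10.2 = 52.02; PS = (79.3·10.2 − 64·10.2 − ½·0.5·10.2²) = 130.05; TS = 182.07.
DWL = 216.75 − 182.07 = 34.68.

DWL = 34.68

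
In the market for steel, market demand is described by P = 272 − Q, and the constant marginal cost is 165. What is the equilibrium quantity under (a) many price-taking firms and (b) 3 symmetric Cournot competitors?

Under competition P = MC = 165, so Q = (272 − 165)/1 = 107.
With 3 symmetric Cournot firms, each firm's FOC gives 272 − 4q = 165, so q = 26.75, Q = 3·26.75 = 80.25, and P = 191.75.

Competition: Q = 107; Cournot: Q = 80.25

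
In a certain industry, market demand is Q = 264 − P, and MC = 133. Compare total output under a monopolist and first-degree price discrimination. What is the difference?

Inverting demand: P = 264 − Q.
The monopolist equates marginal revenue to marginal cost: 264 − 2Q = 133, so Q = 65.5. From demand, P = 198.5.
With perfect price discrimination, output is the efficient level Q = 131 (where demand meets MC), but every buyer pays their willingness to pay: CS = 0 and PS = total surplus.
Change in total output: 131 − 65.5 = 65.5.

Q rises by 65.5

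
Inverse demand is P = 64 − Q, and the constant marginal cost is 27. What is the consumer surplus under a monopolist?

The monopolist equates marginal revenue to marginal cost: 64 − 2Q = 27, so Q = 18.5. From demand, P = 45.5.
CS = ½·(64 − 45.5)·18.5 = 171.125.

CS = 171.125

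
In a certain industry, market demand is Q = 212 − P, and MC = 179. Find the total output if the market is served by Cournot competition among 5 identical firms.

Inverting demand: P = 212 − Q.
Cournot with 5 identical firms: the symmetric best-response condition is 212 − 6q = 179. Each firm produces q = 5.5, total output Q = 27.5, price P = 184.5.

Q = 27.5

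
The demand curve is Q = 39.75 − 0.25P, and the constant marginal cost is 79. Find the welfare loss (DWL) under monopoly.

DWL = 200

Inverting demand: P = 159 − 4Q.
Competitive firms price at marginal cost: P = 79, giving Q = 20.
A monopolist chooses Q where MR = MC. MR = 159 − 8Q; setting this equal to 79 gives Q = 10 and P = 119.
DWL is the triangle between Q = 10 and Q = 20: ½·(20 − 10)·(119 − 79) = 200.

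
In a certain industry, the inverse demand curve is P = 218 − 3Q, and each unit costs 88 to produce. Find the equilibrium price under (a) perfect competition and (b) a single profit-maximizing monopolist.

Perfect competition: P = MC = 88, so 218 − 3Q = 88 and Q = 130/3.
Monopoly sets MR = MC: 218 − 6Q = 88 ⇒ Q = 65/3, P = 218 − 3·65/3 = 153.

Competition: P = 88; Monopoly: P = 153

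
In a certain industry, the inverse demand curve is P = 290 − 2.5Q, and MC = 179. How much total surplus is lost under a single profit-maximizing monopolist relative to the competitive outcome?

DWL = 616.05

Under competition P = MC = 179, so Q = (290 − 179)/2.5 = 44.4.
Monopoly sets MR = MC: 290 − 5Q = 179 ⇒ Q = 22.2, P = 290 − 2.5·22.2 = 234.5.
DWL is the triangle between Q = 22.2 and Q = 44.4: ½·(44.4 − 22.2)·(234.5 − 179) = 616.05.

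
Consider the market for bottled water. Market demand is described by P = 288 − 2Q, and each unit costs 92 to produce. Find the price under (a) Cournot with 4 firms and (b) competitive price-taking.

Cournot with 4 identical firms: the symmetric best-response condition is 288 − 10q = 92. Each firm produces q = 19.6, total output Q = 78.4, price P = 131.2.
Competitive firms price at marginal cost: P = 92, giving Q = 98.

Cournot: P = 131.2; Competition: P = 92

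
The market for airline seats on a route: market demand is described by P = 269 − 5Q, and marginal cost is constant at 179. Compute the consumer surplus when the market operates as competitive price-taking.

CS = 810

Perfect competition: P = MC = 179, so 269 − 5Q = 179 and Q = 18.
CS = ½·(269 − 179)·18 = 810.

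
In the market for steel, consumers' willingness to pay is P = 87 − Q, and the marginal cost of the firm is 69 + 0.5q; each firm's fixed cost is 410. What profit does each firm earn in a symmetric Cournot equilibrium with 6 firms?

π_i = −402.8

With 6 symmetric Cournot firms, each firm's FOC gives 87 − 7q = 69 + 0.5q, so q = 2.4, Q = 6·2.4 = 14.4, and P = 72.6.
Each firm's profit = 72.6·2.4 − (69·2.4 + ½·0.5·2.4²) − 410 = −402.8.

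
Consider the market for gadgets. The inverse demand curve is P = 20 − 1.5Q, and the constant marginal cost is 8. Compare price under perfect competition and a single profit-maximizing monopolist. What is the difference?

Price rises by 6

Perfect competition: P = MC = 8, so 20 − 1.5Q = 8 and Q = 8.
The monopolist equates marginal revenue to marginal cost: 20 − 3Q = 8, so Q = 4. From demand, P = 14.
Change in price: 14 − 8 = 6.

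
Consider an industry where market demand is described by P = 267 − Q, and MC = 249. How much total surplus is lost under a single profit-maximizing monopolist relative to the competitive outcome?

Perfect competition: P = MC = 249, so 267 − Q = 249 and Q = 18.
The monopolist equates marginal revenue to marginal cost: 267 − 2Q = 249, so Q = 9. From demand, P = 258.
DWL is the triangle between Q = 9 and Q = 18: ½·(18 − 9)·(258 − 249) = 40.5.

DWL = 40.5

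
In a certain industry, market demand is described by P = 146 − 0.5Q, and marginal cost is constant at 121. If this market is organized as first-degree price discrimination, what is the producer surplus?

PS = 625

Under first-degree price discrimination the firm charges each unit its demand price and produces up to where P = MC, i.e. Q = 50. Consumer surplus is zero; producer surplus equals total surplus.
PS = ½·(146 − 121)·50 = 625.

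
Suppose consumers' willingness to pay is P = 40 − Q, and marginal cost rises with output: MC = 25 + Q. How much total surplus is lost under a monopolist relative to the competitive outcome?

DWL = 6.25

Under competition P = MC: 40 − Q = 25 + Q ⇒ Q = 7.5, P = 32.5.
The monopolist equates marginal revenue to marginal cost: 40 − 2Q = 25 + Q, so Q = 5. From demand, P = 35.
CS = ½·(40 − 32.5)·7.5 = 28.125; PS = (32.5·7.5 − 25·7.5 − ½·1·7.5²) = 28.125; TS = 56.25.
CS = ½·(40 − 35)·5 = 12.5; PS = (35·5 − 25·5 − ½·1·5²) = 37.5; TS = 50.
DWL = 56.25 − 50 = 6.25.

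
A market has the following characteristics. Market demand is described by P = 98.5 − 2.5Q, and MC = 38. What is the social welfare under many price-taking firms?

TS = 732.05

Perfect competition: P = MC = 38, so 98.5 − 2.5Q = 38 and Q = 24.2.
CS = ½·(98.5 − 38)·24.2 = 732.05; PS = (38 − 38)·24.2 = 0; TS = 732.05.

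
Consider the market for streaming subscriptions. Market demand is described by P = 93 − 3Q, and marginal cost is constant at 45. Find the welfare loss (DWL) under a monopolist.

DWL = 96

Perfect competition: P = MC = 45, so 93 − 3Q = 45 and Q = 16.
A monopolist chooses Q where MR = MC. MR = 93 − 6Q; setting this equal to 45 gives Q = 8 and P = 69.
DWL is the triangle between Q = 8 and Q = 16: ½·(16 − 8)·(69 − 45) = 96.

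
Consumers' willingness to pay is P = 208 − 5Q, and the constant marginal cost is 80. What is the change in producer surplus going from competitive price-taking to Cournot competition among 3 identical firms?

Producer surplus rises by 614.4

Competitive firms price at marginal cost: P = 80, giving Q = 25.6.
PS = (80 − 80)·25.6 = 0.
In a 3-firm Cournot equilibrium, symmetry and the first-order condition give q = (208 − 80)/(20) = 6.4. So Q = 19.2 and P = 112.
PS = (112 − 80)·19.2 = 614.4.
Change in producer surplus: 614.4 − 0 = 614.4.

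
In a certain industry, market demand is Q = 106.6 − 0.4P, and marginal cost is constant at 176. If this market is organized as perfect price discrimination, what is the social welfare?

TS = 1638.05

Inverting demand: P = 266.5 − 2.5Q.
With perfect price discrimination, output is the efficient level Q = 36.2 (where demand meets MC), but every buyer pays their willingness to pay: CS = 0 and PS = total surplus.
TS = 1638.05 (equal to competitive TS).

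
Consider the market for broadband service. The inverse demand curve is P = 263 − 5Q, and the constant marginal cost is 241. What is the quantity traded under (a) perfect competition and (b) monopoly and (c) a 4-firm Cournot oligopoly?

Perfect competition: P = MC = 241, so 263 − 5Q = 241 and Q = 4.4.
The monopolist equates marginal revenue to marginal cost: 263 − 10Q = 241, so Q = 2.2. From demand, P = 252.
In a 4-firm Cournot equilibrium, symmetry and the first-order condition give q = (263 − 241)/(25) = 0.88. So Q = 3.52 and P = 245.4.

Competition: Q = 4.4; Monopoly: Q = 2.2; Cournot: Q = 3.52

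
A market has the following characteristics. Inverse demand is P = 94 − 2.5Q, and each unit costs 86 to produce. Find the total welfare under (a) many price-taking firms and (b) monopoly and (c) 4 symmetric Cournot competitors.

Competition: TS = 12.8; Monopoly: TS = 9.6; Cournot: TS = 12.288

Competitive firms price at marginal cost: P = 86, giving Q = 3.2.
CS = ½·(94 − 86)·3.2 = 12.8; PS = (86 − 86)·3.2 = 0; TS = 12.8.
The monopolist equates marginal revenue to marginal cost: 94 − 5Q = 86, so Q = 1.6. From demand, P = 90.
CS = ½·(94 − 90)·1.6 = 3.2; PS = (90 − 86)·1.6 = 6.4; TS = 9.6.
Cournot with 4 identical firms: the symmetric best-response condition is 94 − 12.5q = 86. Each firm produces q = 0.64, total output Q = 2.56, price P = 87.6.
CS = ½·(94 − 87.6)·2.56 = 8.192; PS = (87.6 − 86)·2.56 = 4.096; TS = 12.288.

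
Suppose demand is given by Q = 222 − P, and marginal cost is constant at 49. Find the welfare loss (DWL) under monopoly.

Inverting demand: P = 222 − Q.
Competitive firms price at marginal cost: P = 49, giving Q = 173.
The monopolist equates marginal revenue to marginal cost: 222 − 2Q = 49, so Q = 86.5. From demand, P = 135.5.
DWL is the triangle between Q = 86.5 and Q = 173: ½·(173 − 86.5)·(135.5 − 49) = 3741.125.

DWL = 3741.125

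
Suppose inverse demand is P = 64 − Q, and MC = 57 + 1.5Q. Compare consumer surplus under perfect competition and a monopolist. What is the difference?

Competitive equilibrium sets price equal to marginal cost: 64 − Q = 57 + 1.5Q, so Q = 2.8 and P = 61.2.
CS = ½·(64 − 61.2)·2.8 = 3.92.
Monopoly sets MR = MC: 64 − 2Q = 57 + 1.5Q ⇒ Q = 2, P = 64 − 2 = 62.
CS = ½·(64 − 62)·2 = 2.
Change in consumer surplus: 2 − 3.92 = −1.92.

CS falls by 1.92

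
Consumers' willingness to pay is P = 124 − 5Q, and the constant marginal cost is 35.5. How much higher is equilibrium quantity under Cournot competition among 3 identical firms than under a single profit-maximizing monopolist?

Equilibrium quantity rises by 4.425

A monopolist chooses Q where MR = MC. MR = 124 − 10Q; setting this equal to 35.5 gives Q = 8.85 and P = 79.75.
With 3 symmetric Cournot firms, each firm's FOC gives 124 − 20q = 35.5, so q = 4.425, Q = 3·4.425 = 13.275, and P = 57.625.
Change in equilibrium quantity: 13.275 − 8.85 = 4.425.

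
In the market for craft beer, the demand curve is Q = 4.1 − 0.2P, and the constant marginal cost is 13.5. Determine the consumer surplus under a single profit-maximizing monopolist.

CS = 1.225

Inverting demand: P = 20.5 − 5Q.
Monopoly sets MR = MC: 20.5 − 10Q = 13.5 ⇒ Q = 0.7, P = 20.5 − 5·0.7 = 17.
CS = ½·(20.5 − 17)·0.7 = 1.225.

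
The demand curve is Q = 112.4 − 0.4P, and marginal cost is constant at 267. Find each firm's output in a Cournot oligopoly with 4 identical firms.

Inverting demand: P = 281 − 2.5Q.
In a 4-firm Cournot equilibrium, symmetry and the first-order condition give q = (281 − 267)/(12.5) = 1.12. So Q = 4.48 and P = 269.8.

q_i = 1.12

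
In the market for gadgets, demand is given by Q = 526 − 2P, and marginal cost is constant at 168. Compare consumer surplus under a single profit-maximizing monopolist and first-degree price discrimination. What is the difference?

CS falls by 2256.25

Inverting demand: P = 263 − 0.5Q.
Monopoly sets MR = MC: 263 − Q = 168 ⇒ Q = 95, P = 263 − 0.5·95 = 215.5.
CS = ½·(263 − 215.5)·95 = 2256.25.
Under first-degree price discrimination the firm charges each unit its demand price and produces up to where P = MC, i.e. Q = 190. Consumer surplus is zero; producer surplus equals total surplus.
CS = 0.
Change in consumer surplus: 0 − 2256.25 = −2256.25.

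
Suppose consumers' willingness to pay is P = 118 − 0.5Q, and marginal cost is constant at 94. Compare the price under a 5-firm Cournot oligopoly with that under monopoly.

With 5 symmetric Cournot firms, each firm's FOC gives 118 − 3q = 94, so q = 8, Q = 5·8 = 40, and P = 98.
Monopoly sets MR = MC: 118 − Q = 94 ⇒ Q = 24, P = 118 − 0.5·24 = 106.

Cournot: P = 98; Monopoly: P = 106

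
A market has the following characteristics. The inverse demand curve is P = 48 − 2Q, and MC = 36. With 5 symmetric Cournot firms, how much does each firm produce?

q_i = 1

Cournot with 5 identical firms: the symmetric best-response condition is 48 − 12q = 36. Each firm produces q = 1, total output Q = 5, price P = 38.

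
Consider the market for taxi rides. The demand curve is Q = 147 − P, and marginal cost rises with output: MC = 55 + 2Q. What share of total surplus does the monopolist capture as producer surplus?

Inverting demand: P = 147 − Q.
A monopolist chooses Q where MR = MC. MR = 147 − 2Q; setting this equal to 55 + 2Q gives Q = 23 and P = 124.
CS = ½·(147 − 124)·23 = 264.5.
PS = P·Q − VC(Q) = 124·23 − (55·23 + ½·2·23²) = 1058.
Share captured = PS/TS = 1058/1322.5 = 0.8.

PS/TS = 0.8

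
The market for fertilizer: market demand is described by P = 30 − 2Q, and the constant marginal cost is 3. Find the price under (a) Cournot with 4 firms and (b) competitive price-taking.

Cournot: P = 8.4; Competition: P = 3

In a 4-firm Cournot equilibrium, symmetry and the first-order condition give q = (30 − 3)/(10) = 2.7. So Q = 10.8 and P = 8.4.
Under competition P = MC = 3, so Q = (30 − 3)/2 = 13.5.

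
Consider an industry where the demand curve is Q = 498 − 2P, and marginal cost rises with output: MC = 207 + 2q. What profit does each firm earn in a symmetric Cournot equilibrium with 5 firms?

π_i = 105.84

Inverting demand: P = 249 − 0.5Q.
Cournot with 5 identical firms: the symmetric best-response condition is 249 − 3q = 207 + 2q. Each firm produces q = 8.4, total output Q = 42, price P = 228.
Each firm's profit = 228·8.4 − (207·8.4 + ½·2·8.4²) = 105.84.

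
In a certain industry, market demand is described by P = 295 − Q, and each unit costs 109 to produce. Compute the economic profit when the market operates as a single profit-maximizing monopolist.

Profit = 8649

Monopoly sets MR = MC: 295 − 2Q = 109 ⇒ Q = 93, P = 295 − 93 = 202.
Profit = (202 − 109)·93 = 8649.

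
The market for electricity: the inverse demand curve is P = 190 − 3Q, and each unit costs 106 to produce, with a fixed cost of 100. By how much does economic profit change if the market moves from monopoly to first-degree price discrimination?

The monopolist equates marginal revenue to marginal cost: 190 − 6Q = 106, so Q = 14. From demand, P = 148.
Profit = (148 − 106)·14 − 100 = 488.
A perfectly discriminating monopolist sells every unit with P(Q) ≥ MC(Q), so output equals the competitive quantity Q = 28. Each buyer pays their reservation price, so CS = 0 and the firm captures all surplus.
PS equals the full surplus area, 1176. Profit = 1176 − 100 = 1076.
Change in economic profit: 1076 − 488 = 588.

π rises by 588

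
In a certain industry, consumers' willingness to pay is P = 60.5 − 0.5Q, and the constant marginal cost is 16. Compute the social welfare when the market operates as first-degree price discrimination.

TS = 1980.25

With perfect price discrimination, output is the efficient level Q = 89 (where demand meets MC), but every buyer pays their willingness to pay: CS = 0 and PS = total surplus.
TS = 1980.25 (equal to competitive TS).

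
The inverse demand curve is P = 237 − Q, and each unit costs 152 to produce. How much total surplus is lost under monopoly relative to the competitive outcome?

Perfect competition: P = MC = 152, so 237 − Q = 152 and Q = 85.
A monopolist chooses Q where MR = MC. MR = 237 − 2Q; setting this equal to 152 gives Q = 42.5 and P = 194.5.
DWL is the triangle between Q = 42.5 and Q = 85: ½·(85 − 42.5)·(194.5 − 152) = 903.125.

DWL = 903.125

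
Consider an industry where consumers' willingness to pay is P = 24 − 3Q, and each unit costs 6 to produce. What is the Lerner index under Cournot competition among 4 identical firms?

Lerner index = 0.375

With 4 symmetric Cournot firms, each firm's FOC gives 24 − 15q = 6, so q = 1.2, Q = 4·1.2 = 4.8, and P = 9.6.
Lerner index = (P − MC)/P = (9.6 − 6)/9.6 = 0.375.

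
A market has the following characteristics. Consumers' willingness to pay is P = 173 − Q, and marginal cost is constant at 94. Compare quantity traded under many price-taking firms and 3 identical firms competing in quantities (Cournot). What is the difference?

Q falls by 19.75

Competitive firms price at marginal cost: P = 94, giving Q = 79.
Cournot with 3 identical firms: the symmetric best-response condition is 173 − 4q = 94. Each firm produces q = 19.75, total output Q = 59.25, price P = 113.75.
Change in quantity traded: 59.25 − 79 = −19.75.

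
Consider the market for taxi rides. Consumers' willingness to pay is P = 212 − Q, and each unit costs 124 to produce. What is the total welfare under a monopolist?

A monopolist chooses Q where MR = MC. MR = 212 − 2Q; setting this equal to 124 gives Q = 44 and P = 168.
CS = ½·(212 − 168)·44 = 968; PS = (168 − 124)·44 = 1936; TS = 2904.

TS = 2904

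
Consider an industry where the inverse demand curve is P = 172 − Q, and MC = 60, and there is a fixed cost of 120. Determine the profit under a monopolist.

Profit = 3016

Monopoly sets MR = MC: 172 − 2Q = 60 ⇒ Q = 56, P = 172 − 56 = 116.
Profit = (116 − 60)·56 − 120 = 3016.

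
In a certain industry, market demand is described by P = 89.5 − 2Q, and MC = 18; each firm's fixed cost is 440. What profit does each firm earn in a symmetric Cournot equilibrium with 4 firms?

Cournot with 4 identical firms: the symmetric best-response condition is 89.5 − 10q = 18. Each firm produces q = 7.15, total output Q = 28.6, price P = 32.3.
Each firm's profit = (32.3 − 18)·7.15 − 440 = −337.755.

π_i = −337.755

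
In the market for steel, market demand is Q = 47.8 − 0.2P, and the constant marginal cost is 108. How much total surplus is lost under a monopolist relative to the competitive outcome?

DWL = 429.025

Inverting demand: P = 239 − 5Q.
Competitive firms price at marginal cost: P = 108, giving Q = 26.2.
A monopolist chooses Q where MR = MC. MR = 239 − 10Q; setting this equal to 108 gives Q = 13.1 and P = 173.5.
DWL is the triangle between Q = 13.1 and Q = 26.2: ½·(26.2 − 13.1)·(173.5 − 108) = 429.025.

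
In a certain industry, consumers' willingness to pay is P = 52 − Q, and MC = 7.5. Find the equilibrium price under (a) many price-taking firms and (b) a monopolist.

Perfect competition: P = MC = 7.5, so 52 − Q = 7.5 and Q = 44.5.
A monopolist chooses Q where MR = MC. MR = 52 − 2Q; setting this equal to 7.5 gives Q = 22.25 and P = 29.75.

Competition: P = 7.5; Monopoly: P = 29.75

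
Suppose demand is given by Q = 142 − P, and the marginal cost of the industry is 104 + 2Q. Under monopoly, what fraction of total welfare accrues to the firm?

Inverting demand: P = 142 − Q.
A monopolist chooses Q where MR = MC. MR = 142 − 2Q; setting this equal to 104 + 2Q gives Q = 9.5 and P = 132.5.
CS = ½·(142 − 132.5)·9.5 = 45.125.
PS = P·Q − VC(Q) = 132.5·9.5 − (104·9.5 + ½·2·9.5²) = 180.5.
Share captured = PS/TS = 180.5/225.625 = 0.8.

PS/TS = 0.8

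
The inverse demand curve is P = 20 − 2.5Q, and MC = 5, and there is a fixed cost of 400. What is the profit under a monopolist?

Profit = −377.5

Monopoly sets MR = MC: 20 − 5Q = 5 ⇒ Q = 3, P = 20 − 2.5·3 = 12.5.
Profit = (12.5 − 5)·3 − 400 = −377.5.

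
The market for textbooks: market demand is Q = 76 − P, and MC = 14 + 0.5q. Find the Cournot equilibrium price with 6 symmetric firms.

Inverting demand: P = 76 − Q.
With 6 symmetric Cournot firms, each firm's FOC gives 76 − 7q = 14 + 0.5q, so q = 124/15, Q = 6·124/15 = 49.6, and P = 26.4.

P = 26.4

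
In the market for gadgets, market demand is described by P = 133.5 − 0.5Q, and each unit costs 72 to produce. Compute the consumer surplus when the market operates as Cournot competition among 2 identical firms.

CS = 1681

In a 2-firm Cournot equilibrium, symmetry and the first-order condition give q = (133.5 − 72)/(1.5) = 41. So Q = 82 and P = 92.5.
CS = ½·(133.5 − 92.5)·82 = 1681.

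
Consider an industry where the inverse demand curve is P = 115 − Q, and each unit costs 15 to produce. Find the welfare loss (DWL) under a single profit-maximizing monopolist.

Competitive firms price at marginal cost: P = 15, giving Q = 100.
Monopoly sets MR = MC: 115 − 2Q = 15 ⇒ Q = 50, P = 115 − 50 = 65.
DWL is the triangle between Q = 50 and Q = 100: ½·(100 − 50)·(65 − 15) = 1250.

DWL = 1250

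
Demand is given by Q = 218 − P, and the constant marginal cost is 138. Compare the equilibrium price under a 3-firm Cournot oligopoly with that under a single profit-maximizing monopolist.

Inverting demand: P = 218 − Q.
With 3 symmetric Cournot firms, each firm's FOC gives 218 − 4q = 138, so q = 20, Q = 3·20 = 60, and P = 158.
A monopolist chooses Q where MR = MC. MR = 218 − 2Q; setting this equal to 138 gives Q = 40 and P = 178.

Cournot: P = 158; Monopoly: P = 178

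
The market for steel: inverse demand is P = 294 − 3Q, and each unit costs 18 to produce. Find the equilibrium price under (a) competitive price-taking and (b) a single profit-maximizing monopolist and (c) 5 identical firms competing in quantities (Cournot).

Competition: P = 18; Monopoly: P = 156; Cournot: P = 64

Perfect competition: P = MC = 18, so 294 − 3Q = 18 and Q = 92.
The monopolist equates marginal revenue to marginal cost: 294 − 6Q = 18, so Q = 46. From demand, P = 156.
Cournot with 5 identical firms: the symmetric best-response condition is 294 − 18q = 18. Each firm produces q = 46/3, total output Q = 230/3, price P = 64.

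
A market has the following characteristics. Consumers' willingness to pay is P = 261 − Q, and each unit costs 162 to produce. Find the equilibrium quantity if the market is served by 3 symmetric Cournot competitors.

Q = 74.25

With 3 symmetric Cournot firms, each firm's FOC gives 261 − 4q = 162, so q = 24.75, Q = 3·24.75 = 74.25, and P = 186.75.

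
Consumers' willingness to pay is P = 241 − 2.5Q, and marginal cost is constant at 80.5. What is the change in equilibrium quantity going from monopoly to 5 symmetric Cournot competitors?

Equilibrium quantity rises by 21.4

The monopolist equates marginal revenue to marginal cost: 241 − 5Q = 80.5, so Q = 32.1. From demand, P = 160.75.
With 5 symmetric Cournot firms, each firm's FOC gives 241 − 15q = 80.5, so q = 10.7, Q = 5·10.7 = 53.5, and P = 107.25.
Change in equilibrium quantity: 53.5 − 32.1 = 21.4.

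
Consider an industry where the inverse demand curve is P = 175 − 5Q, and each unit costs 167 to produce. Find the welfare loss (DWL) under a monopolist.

Under competition P = MC = 167, so Q = (175 − 167)/5 = 1.6.
Monopoly sets MR = MC: 175 − 10Q = 167 ⇒ Q = 0.8, P = 175 − 5·0.8 = 171.
DWL is the triangle between Q = 0.8 and Q = 1.6: ½·(1.6 − 0.8)·(171 − 167) = 1.6.

DWL = 1.6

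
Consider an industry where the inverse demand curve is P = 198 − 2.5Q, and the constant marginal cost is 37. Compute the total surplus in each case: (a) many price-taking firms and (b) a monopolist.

Perfect competition: P = MC = 37, so 198 − 2.5Q = 37 and Q = 64.4.
CS = ½·(198 − 37)·64.4 = 5184.2; PS = (37 − 37)·64.4 = 0; TS = 5184.2.
Monopoly sets MR = MC: 198 − 5Q = 37 ⇒ Q = 32.2, P = 198 − 2.5·32.2 = 117.5.
CS = ½·(198 − 117.5)·32.2 = 1296.05; PS = (117.5 − 37)·32.2 = 2592.1; TS = 3888.15.

Competition: TS = 5184.2; Monopoly: TS = 3888.15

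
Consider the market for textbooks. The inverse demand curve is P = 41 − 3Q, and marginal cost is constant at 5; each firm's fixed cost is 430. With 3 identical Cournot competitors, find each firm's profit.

In a 3-firm Cournot equilibrium, symmetry and the first-order condition give q = (41 − 5)/(12) = 3. So Q = 9 and P = 14.
Each firm's profit = (14 − 5)·3 − 430 = −403.

π_i = −403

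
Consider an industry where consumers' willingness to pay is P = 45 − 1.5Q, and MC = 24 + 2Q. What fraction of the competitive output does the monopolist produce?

The monopolist equates marginal revenue to marginal cost: 45 − 3Q = 24 + 2Q, so Q = 4.2. From demand, P = 38.7.
Under competition P = MC: 45 − 1.5Q = 24 + 2Q ⇒ Q = 6, P = 36.
Ratio Q_m/Q_c = 4.2/6 = 0.7.

Q_m/Q_c = 0.7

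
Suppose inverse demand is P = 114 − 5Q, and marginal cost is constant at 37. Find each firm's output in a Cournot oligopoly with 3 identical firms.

Cournot with 3 identical firms: the symmetric best-response condition is 114 − 20q = 37. Each firm produces q = 3.85, total output Q = 11.55, price P = 56.25.

q_i = 3.85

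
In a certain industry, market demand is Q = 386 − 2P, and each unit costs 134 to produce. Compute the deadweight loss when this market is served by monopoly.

DWL = 870.25

Inverting demand: P = 193 − 0.5Q.
Perfect competition: P = MC = 134, so 193 − 0.5Q = 134 and Q = 118.
The monopolist equates marginal revenue to marginal cost: 193 − Q = 134, so Q = 59. From demand, P = 163.5.
DWL is the triangle between Q = 59 and Q = 118: ½·(118 − 59)·(163.5 − 134) = 870.25.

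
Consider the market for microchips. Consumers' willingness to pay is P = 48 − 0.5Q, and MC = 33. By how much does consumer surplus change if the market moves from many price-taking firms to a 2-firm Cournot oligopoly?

Consumer surplus falls by 125

Perfect competition: P = MC = 33, so 48 − 0.5Q = 33 and Q = 30.
CS = ½·(48 − 33)·30 = 225.
In a 2-firm Cournot equilibrium, symmetry and the first-order condition give q = (48 − 33)/(1.5) = 10. So Q = 20 and P = 38.
CS = ½·(48 − 38)·20 = 100.
Change in consumer surplus: 100 − 225 = −125.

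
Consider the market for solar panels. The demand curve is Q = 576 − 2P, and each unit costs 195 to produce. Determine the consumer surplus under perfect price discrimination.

CS = 0

Inverting demand: P = 288 − 0.5Q.
With perfect price discrimination, output is the efficient level Q = 186 (where demand meets MC), but every buyer pays their willingness to pay: CS = 0 and PS = total surplus.
CS = 0.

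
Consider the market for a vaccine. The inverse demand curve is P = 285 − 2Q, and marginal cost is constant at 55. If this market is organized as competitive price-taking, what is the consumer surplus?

Competitive firms price at marginal cost: P = 55, giving Q = 115.
CS = ½·(285 − 55)·115 = 13225.

CS = 13225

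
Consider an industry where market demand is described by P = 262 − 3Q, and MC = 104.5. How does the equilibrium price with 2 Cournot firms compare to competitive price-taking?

Cournot with 2 identical firms: the symmetric best-response condition is 262 − 9q = 104.5. Each firm produces q = 17.5, total output Q = 35, price P = 157.
Under competition P = MC = 104.5, so Q = (262 − 104.5)/3 = 52.5.

Cournot: P = 157; Competition: P = 104.5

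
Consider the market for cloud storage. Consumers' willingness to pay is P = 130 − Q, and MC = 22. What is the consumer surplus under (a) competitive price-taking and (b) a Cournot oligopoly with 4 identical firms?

Competition: CS = 5832; Cournot: CS = 3732.48

Perfect competition: P = MC = 22, so 130 − Q = 22 and Q = 108.
CS = ½·(130 − 22)·108 = 5832.
With 4 symmetric Cournot firms, each firm's FOC gives 130 − 5q = 22, so q = 21.6, Q = 4·21.6 = 86.4, and P = 43.6.
CS = ½·(130 − 43.6)·86.4 = 3732.48.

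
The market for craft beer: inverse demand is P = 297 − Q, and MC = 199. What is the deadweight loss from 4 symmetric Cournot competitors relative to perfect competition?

Perfect competition: P = MC = 199, so 297 − Q = 199 and Q = 98.
Cournot with 4 identical firms: the symmetric best-response condition is 297 − 5q = 199. Each firm produces q = 19.6, total output Q = 78.4, price P = 218.6.
DWL is the triangle between Q = 78.4 and Q = 98: ½·(98 − 78.4)·(218.6 − 199) = 192.08.

DWL = 192.08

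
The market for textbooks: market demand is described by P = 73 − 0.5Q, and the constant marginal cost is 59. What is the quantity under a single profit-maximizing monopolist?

Q = 14

The monopolist equates marginal revenue to marginal cost: 73 − Q = 59, so Q = 14. From demand, P = 66.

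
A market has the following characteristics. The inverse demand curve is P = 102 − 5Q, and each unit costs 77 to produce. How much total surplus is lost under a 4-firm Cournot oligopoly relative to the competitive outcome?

DWL = 2.5

Under competition P = MC = 77, so Q = (102 − 77)/5 = 5.
In a 4-firm Cournot equilibrium, symmetry and the first-order condition give q = (102 − 77)/(25) = 1. So Q = 4 and P = 82.
DWL is the triangle between Q = 4 and Q = 5: ½·(5 − 4)·(82 − 77) = 2.5.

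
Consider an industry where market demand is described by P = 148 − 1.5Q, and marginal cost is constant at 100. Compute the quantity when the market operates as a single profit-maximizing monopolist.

A monopolist chooses Q where MR = MC. MR = 148 − 3Q; setting this equal to 100 gives Q = 16 and P = 124.

Q = 16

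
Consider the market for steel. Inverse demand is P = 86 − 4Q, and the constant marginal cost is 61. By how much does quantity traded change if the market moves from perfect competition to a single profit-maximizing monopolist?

Competitive firms price at marginal cost: P = 61, giving Q = 6.25.
Monopoly sets MR = MC: 86 − 8Q = 61 ⇒ Q = 3.125, P = 86 − 4·3.125 = 73.5.
Change in quantity traded: 3.125 − 6.25 = −3.125.

Quantity traded falls by 3.125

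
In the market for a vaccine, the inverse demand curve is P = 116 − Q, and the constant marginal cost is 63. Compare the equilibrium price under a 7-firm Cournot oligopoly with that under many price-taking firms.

Cournot: P = 69.625; Competition: P = 63

Cournot with 7 identical firms: the symmetric best-response condition is 116 − 8q = 63. Each firm produces q = 6.625, total output Q = 46.375, price P = 69.625.
Competitive firms price at marginal cost: P = 63, giving Q = 53.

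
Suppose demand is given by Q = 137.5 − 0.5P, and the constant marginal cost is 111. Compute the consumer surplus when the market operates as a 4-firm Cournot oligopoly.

CS = 4303.36

Inverting demand: P = 275 − 2Q.
In a 4-firm Cournot equilibrium, symmetry and the first-order condition give q = (275 − 111)/(10) = 16.4. So Q = 65.6 and P = 143.8.
CS = ½·(275 − 143.8)·65.6 = 4303.36.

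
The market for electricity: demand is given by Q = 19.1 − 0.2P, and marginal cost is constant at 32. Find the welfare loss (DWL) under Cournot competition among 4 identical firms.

DWL = 16.129

Inverting demand: P = 95.5 − 5Q.
Competitive firms price at marginal cost: P = 32, giving Q = 12.7.
With 4 symmetric Cournot firms, each firm's FOC gives 95.5 − 25q = 32, so q = 2.54, Q = 4·2.54 = 10.16, and P = 44.7.
DWL is the triangle between Q = 10.16 and Q = 12.7: ½·(12.7 − 10.16)·(44.7 − 32) = 16.129.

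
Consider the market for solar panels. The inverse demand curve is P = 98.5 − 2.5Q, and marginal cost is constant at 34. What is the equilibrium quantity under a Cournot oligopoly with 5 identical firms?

Q = 21.5

In a 5-firm Cournot equilibrium, symmetry and the first-order condition give q = (98.5 − 34)/(15) = 4.3. So Q = 21.5 and P = 44.75.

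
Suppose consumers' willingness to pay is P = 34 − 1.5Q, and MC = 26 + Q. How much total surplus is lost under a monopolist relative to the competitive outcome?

Under competition P = MC: 34 − 1.5Q = 26 + Q ⇒ Q = 3.2, P = 29.2.
The monopolist equates marginal revenue to marginal cost: 34 − 3Q = 26 + Q, so Q = 2. From demand, P = 31.
CS = ½·(34 − 29.2)·3.2 = 7.68; PS = (29.2·3.2 − 26·3.2 − ½·1·3.2²) = 5.12; TS = 12.8.
CS = ½·(34 − 31)·2 = 3; PS = (31·2 − 26·2 − ½·1·2²) = 8; TS = 11.
DWL = 12.8 − 11 = 1.8.

DWL = 1.8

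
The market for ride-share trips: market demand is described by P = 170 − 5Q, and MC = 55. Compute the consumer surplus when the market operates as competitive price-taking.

Under competition P = MC = 55, so Q = (170 − 55)/5 = 23.
CS = ½·(170 − 55)·23 = 1322.5.

CS = 1322.5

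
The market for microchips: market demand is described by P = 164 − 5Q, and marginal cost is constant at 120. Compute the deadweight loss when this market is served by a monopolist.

DWL = 48.4

Perfect competition: P = MC = 120, so 164 − 5Q = 120 and Q = 8.8.
The monopolist equates marginal revenue to marginal cost: 164 − 10Q = 120, so Q = 4.4. From demand, P = 142.
DWL is the triangle between Q = 4.4 and Q = 8.8: ½·(8.8 − 4.4)·(142 − 120) = 48.4.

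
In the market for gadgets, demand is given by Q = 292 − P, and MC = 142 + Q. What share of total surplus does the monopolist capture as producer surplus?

Inverting demand: P = 292 − Q.
A monopolist chooses Q where MR = MC. MR = 292 − 2Q; setting this equal to 142 + Q gives Q = 50 and P = 242.
CS = ½·(292 − 242)·50 = 1250.
PS = P·Q − VC(Q) = 242·50 − (142·50 + ½·1·50²) = 3750.
Share captured = PS/TS = 3750/5000 = 0.75.

PS/TS = 0.75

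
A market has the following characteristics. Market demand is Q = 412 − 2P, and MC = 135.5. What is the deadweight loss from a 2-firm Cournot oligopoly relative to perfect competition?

DWL = 552.25

Inverting demand: P = 206 − 0.5Q.
Under competition P = MC = 135.5, so Q = (206 − 135.5)/0.5 = 141.
With 2 symmetric Cournot firms, each firm's FOC gives 206 − 1.5q = 135.5, so q = 47, Q = 2·47 = 94, and P = 159.
DWL is the triangle between Q = 94 and Q = 141: ½·(141 − 94)·(159 − 135.5) = 552.25.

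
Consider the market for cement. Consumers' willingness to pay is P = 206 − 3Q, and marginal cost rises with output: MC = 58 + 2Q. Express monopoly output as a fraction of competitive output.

Q_m/Q_c = 0.625

The monopolist equates marginal revenue to marginal cost: 206 − 6Q = 58 + 2Q, so Q = 18.5. From demand, P = 150.5.
Under competition P = MC: 206 − 3Q = 58 + 2Q ⇒ Q = 29.6, P = 117.2.
Ratio Q_m/Q_c = 18.5/29.6 = 0.625.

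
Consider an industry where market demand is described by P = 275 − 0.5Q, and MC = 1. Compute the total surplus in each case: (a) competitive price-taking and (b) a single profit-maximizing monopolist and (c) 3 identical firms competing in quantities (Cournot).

Under competition P = MC = 1, so Q = (275 − 1)/0.5 = 548.
CS = ½·(275 − 1)·548 = 75076; PS = (1 − 1)·548 = 0; TS = 75076.
The monopolist equates marginal revenue to marginal cost: 275 − Q = 1, so Q = 274. From demand, P = 138.
CS = ½·(275 − 138)·274 = 18769; PS = (138 − 1)·274 = 37538; TS = 56307.
With 3 symmetric Cournot firms, each firm's FOC gives 275 − 2q = 1, so q = 137, Q = 3·137 = 411, and P = 69.5.
CS = ½·(275 − 69.5)·411 = 42230.25; PS = (69.5 − 1)·411 = 28153.5; TS = 70383.75.

Competition: TS = 75076; Monopoly: TS = 56307; Cournot: TS = 70383.75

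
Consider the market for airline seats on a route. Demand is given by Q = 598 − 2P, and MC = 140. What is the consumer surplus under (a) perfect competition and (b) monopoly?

Competition: CS = 25281; Monopoly: CS = 6320.25

Inverting demand: P = 299 − 0.5Q.
Perfect competition: P = MC = 140, so 299 − 0.5Q = 140 and Q = 318.
CS = ½·(299 − 140)·318 = 25281.
Monopoly sets MR = MC: 299 − Q = 140 ⇒ Q = 159, P = 299 − 0.5·159 = 219.5.
CS = ½·(299 − 219.5)·159 = 6320.25.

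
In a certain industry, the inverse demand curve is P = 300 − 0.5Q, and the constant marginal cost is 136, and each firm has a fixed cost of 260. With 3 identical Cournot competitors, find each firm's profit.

π_i = 3102

With 3 symmetric Cournot firms, each firm's FOC gives 300 − 2q = 136, so q = 82, Q = 3·82 = 246, and P = 177.
Each firm's profit = (177 − 136)·82 − 260 = 3102.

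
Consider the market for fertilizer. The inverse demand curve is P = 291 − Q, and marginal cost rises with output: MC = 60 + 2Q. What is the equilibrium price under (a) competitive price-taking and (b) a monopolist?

Competition: P = 214; Monopoly: P = 233.25

Competitive equilibrium sets price equal to marginal cost: 291 − Q = 60 + 2Q, so Q = 77 and P = 214.
A monopolist chooses Q where MR = MC. MR = 291 − 2Q; setting this equal to 60 + 2Q gives Q = 57.75 and P = 233.25.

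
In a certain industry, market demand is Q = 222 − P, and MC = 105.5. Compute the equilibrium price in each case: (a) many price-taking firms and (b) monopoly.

Inverting demand: P = 222 − Q.
Under competition P = MC = 105.5, so Q = (222 − 105.5)/1 = 116.5.
Monopoly sets MR = MC: 222 − 2Q = 105.5 ⇒ Q = 58.25, P = 222 − 58.25 = 163.75.

Competition: P = 105.5; Monopoly: P = 163.75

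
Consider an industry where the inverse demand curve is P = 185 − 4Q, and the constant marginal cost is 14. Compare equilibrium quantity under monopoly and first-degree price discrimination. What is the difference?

Q rises by 21.375

The monopolist equates marginal revenue to marginal cost: 185 − 8Q = 14, so Q = 21.375. From demand, P = 99.5.
With perfect price discrimination, output is the efficient level Q = 42.75 (where demand meets MC), but every buyer pays their willingness to pay: CS = 0 and PS = total surplus.
Change in equilibrium quantity: 42.75 − 21.375 = 21.375.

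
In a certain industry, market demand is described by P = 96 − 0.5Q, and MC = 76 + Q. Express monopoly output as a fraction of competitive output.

Monopoly sets MR = MC: 96 − Q = 76 + Q ⇒ Q = 10, P = 96 − 0.5·10 = 91.
Under competition P = MC: 96 − 0.5Q = 76 + Q ⇒ Q = 40/3, P = 268/3.
Ratio Q_m/Q_c = 10/(40/3) = 0.75.

Q_m/Q_c = 0.75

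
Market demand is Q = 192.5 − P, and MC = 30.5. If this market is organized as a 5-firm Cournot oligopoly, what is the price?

P = 57.5

Inverting demand: P = 192.5 − Q.
Cournot with 5 identical firms: the symmetric best-response condition is 192.5 − 6q = 30.5. Each firm produces q = 27, total output Q = 135, price P = 57.5.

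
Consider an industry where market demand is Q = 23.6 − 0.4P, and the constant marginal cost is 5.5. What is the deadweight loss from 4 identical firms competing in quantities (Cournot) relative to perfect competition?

DWL = 22.898

Inverting demand: P = 59 − 2.5Q.
Under competition P = MC = 5.5, so Q = (59 − 5.5)/2.5 = 21.4.
In a 4-firm Cournot equilibrium, symmetry and the first-order condition give q = (59 − 5.5)/(12.5) = 4.28. So Q = 17.12 and P = 16.2.
DWL is the triangle between Q = 17.12 and Q = 21.4: ½·(21.4 − 17.12)·(16.2 − 5.5) = 22.898.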